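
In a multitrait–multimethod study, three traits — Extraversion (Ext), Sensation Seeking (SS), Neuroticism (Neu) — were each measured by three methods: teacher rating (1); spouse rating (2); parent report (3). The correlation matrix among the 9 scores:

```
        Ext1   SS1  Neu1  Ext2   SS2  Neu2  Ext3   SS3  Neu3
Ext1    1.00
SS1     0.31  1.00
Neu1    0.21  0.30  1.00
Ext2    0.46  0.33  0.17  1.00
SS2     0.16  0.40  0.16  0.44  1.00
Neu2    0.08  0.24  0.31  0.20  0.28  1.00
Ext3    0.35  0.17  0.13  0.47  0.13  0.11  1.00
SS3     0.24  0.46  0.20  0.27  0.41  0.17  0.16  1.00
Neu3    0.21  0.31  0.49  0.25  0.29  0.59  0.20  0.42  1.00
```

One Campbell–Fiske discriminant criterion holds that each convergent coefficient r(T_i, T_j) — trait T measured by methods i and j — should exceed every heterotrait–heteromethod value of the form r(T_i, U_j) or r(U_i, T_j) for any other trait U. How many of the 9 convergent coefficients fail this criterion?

0

Convergent coefficients and their comparison sets:
Ext (methods 1·2): 0.46 vs {0.16, 0.33, 0.08, 0.17} → pass.
Ext (methods 1·3): 0.35 vs {0.24, 0.17, 0.21, 0.13} → pass.
Ext (methods 2·3): 0.47 vs {0.27, 0.13, 0.25, 0.11} → pass.
SS (methods 1·2): 0.40 vs {0.33, 0.16, 0.24, 0.16} → pass.
SS (methods 1·3): 0.46 vs {0.17, 0.24, 0.31, 0.20} → pass.
SS (methods 2·3): 0.41 vs {0.13, 0.27, 0.29, 0.17} → pass.
Neu (methods 1·2): 0.31 vs {0.17, 0.08, 0.16, 0.24} → pass.
Neu (methods 1·3): 0.49 vs {0.13, 0.21, 0.20, 0.31} → pass.
Neu (methods 2·3): 0.59 vs {0.11, 0.25, 0.17, 0.29} → pass.
0 of 9 fail.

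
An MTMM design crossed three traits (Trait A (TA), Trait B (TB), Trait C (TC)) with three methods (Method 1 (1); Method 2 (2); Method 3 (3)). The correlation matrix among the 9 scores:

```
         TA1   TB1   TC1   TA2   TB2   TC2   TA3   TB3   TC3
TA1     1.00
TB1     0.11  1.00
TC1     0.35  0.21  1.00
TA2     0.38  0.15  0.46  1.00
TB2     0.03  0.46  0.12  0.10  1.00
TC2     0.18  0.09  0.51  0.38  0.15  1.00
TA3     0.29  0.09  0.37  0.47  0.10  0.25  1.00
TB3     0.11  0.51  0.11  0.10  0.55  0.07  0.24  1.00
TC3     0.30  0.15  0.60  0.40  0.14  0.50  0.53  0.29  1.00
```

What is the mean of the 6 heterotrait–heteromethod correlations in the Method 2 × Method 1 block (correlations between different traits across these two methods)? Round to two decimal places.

HTHM values (method 2 × method 1): 0.15, 0.46, 0.03, 0.12, 0.18, 0.09; mean = 1.03/6 = 0.17.

0.17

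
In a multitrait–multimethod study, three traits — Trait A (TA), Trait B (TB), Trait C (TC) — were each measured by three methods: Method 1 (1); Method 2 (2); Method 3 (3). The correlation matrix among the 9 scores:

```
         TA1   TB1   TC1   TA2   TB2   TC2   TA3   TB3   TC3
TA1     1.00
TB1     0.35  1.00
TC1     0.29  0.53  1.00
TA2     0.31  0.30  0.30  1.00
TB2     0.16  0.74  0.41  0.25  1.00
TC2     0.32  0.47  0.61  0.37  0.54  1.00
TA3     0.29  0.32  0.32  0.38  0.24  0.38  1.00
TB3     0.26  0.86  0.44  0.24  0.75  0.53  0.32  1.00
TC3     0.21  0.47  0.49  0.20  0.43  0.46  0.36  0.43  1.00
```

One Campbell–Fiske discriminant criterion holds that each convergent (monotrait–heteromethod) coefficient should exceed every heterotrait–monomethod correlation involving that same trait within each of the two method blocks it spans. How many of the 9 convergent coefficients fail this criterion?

4

Each convergent coefficient versus the relevant comparison correlations:
TA (methods 1·2): 0.31 vs {0.35, 0.25, 0.29, 0.37} → fail.
TA (methods 1·3): 0.29 vs {0.35, 0.32, 0.29, 0.36} → fail.
TA (methods 2·3): 0.38 vs {0.25, 0.32, 0.37, 0.36} → pass.
TB (methods 1·2): 0.74 vs {0.35, 0.25, 0.53, 0.54} → pass.
TB (methods 1·3): 0.86 vs {0.35, 0.32, 0.53, 0.43} → pass.
TB (methods 2·3): 0.75 vs {0.25, 0.32, 0.54, 0.43} → pass.
TC (methods 1·2): 0.61 vs {0.29, 0.37, 0.53, 0.54} → pass.
TC (methods 1·3): 0.49 vs {0.29, 0.36, 0.53, 0.43} → fail.
TC (methods 2·3): 0.46 vs {0.37, 0.36, 0.54, 0.43} → fail.
4 of 9 fail.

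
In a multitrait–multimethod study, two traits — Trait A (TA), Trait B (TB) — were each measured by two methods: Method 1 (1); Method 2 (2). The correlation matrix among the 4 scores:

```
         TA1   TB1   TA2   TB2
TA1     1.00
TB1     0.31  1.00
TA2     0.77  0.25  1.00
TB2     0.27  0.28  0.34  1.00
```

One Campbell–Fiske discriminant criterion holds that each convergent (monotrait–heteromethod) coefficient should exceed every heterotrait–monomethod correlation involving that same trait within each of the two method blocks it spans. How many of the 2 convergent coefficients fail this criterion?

1

Each convergent coefficient versus the relevant comparison correlations:
TA (methods 1·2): 0.77 vs {0.31, 0.34} → pass.
TB (methods 1·2): 0.28 vs {0.31, 0.34} → fail.
1 of 2 fail.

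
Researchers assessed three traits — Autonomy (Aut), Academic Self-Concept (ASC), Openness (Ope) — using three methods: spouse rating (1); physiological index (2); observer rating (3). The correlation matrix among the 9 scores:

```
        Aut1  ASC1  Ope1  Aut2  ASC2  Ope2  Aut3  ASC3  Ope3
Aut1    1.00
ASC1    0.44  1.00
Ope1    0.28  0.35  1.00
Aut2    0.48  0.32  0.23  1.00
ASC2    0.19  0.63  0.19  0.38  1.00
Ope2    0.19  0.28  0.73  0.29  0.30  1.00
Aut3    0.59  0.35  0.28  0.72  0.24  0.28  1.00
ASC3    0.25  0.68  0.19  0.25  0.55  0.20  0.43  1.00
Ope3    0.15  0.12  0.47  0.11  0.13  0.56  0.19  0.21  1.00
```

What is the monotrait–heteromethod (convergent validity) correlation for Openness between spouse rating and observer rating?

Same trait (Ope), different methods: r(Ope1, Ope3) = 0.47.

0.47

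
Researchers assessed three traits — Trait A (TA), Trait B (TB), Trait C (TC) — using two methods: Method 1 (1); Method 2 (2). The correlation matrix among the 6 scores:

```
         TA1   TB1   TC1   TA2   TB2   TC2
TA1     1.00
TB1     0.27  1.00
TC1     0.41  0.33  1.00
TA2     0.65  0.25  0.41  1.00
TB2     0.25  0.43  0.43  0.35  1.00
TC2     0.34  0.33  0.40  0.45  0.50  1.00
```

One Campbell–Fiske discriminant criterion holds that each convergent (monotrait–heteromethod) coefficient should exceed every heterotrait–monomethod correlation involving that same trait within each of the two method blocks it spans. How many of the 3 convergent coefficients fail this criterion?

2

Convergent coefficients and their comparison sets:
TA (methods 1·2): 0.65 vs {0.27, 0.35, 0.41, 0.45} → pass.
TB (methods 1·2): 0.43 vs {0.27, 0.35, 0.33, 0.50} → fail.
TC (methods 1·2): 0.40 vs {0.41, 0.45, 0.33, 0.50} → fail.
2 of 3 fail.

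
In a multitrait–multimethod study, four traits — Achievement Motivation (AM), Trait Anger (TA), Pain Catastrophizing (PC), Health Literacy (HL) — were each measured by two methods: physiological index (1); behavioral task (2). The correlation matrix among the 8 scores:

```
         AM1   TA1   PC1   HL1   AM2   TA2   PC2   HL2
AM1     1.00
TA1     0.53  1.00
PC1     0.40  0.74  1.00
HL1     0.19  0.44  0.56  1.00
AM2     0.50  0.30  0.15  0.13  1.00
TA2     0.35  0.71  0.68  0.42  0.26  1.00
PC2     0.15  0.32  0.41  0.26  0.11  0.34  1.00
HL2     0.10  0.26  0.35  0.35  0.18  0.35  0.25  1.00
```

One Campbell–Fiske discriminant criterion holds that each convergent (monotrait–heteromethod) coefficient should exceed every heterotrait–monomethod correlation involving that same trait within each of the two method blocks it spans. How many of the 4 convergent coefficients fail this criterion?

Checking each validity diagonal entry against its comparison values:
AM (methods 1·2): 0.50 vs {0.53, 0.26, 0.40, 0.11, 0.19, 0.18} → fail.
TA (methods 1·2): 0.71 vs {0.53, 0.26, 0.74, 0.34, 0.44, 0.35} → fail.
PC (methods 1·2): 0.41 vs {0.40, 0.11, 0.74, 0.34, 0.56, 0.25} → fail.
HL (methods 1·2): 0.35 vs {0.19, 0.18, 0.44, 0.35, 0.56, 0.25} → fail.
4 of 4 fail.

4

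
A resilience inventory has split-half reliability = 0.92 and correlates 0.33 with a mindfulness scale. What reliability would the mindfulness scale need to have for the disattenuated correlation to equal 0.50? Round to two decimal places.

0.47

r_true = r_obs / √(r_xx · r_yy) ⇒ 0.50 = 0.33 / √(0.92 · r_yy).
√(0.92 · r_yy) = 0.33 / 0.50 = 0.6600; 0.92 · r_yy = 0.4356; r_yy = 0.4356 / 0.92 ≈ 0.47.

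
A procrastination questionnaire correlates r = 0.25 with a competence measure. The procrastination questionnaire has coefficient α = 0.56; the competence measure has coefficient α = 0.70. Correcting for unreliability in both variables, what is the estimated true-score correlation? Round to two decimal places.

r_true = r_obs / √(r_xx · r_yy) = 0.25 / √(0.56 × 0.70) = 0.25 / √0.3920 = 0.25 / 0.6261 ≈ 0.40.

0.40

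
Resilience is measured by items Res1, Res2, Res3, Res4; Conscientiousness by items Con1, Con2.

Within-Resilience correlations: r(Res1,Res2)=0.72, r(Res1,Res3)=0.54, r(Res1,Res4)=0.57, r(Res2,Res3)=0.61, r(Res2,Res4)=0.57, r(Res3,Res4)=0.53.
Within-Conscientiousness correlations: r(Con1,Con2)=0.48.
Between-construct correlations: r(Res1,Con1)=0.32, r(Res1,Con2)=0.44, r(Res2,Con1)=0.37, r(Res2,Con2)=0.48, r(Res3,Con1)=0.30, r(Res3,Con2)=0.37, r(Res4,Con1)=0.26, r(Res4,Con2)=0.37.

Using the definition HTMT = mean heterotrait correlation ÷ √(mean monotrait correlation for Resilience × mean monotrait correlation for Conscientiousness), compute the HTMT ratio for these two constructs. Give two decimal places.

Between-construct mean = 2.91/8 = 0.3638.
Mean within-Res = 3.54/6 = 0.5900; mean within-Con = 0.48/1 = 0.4800.
Geometric mean = √(0.5900 × 0.4800) = 0.5322.
HTMT = 0.3638 / 0.5322 = 0.68.

0.68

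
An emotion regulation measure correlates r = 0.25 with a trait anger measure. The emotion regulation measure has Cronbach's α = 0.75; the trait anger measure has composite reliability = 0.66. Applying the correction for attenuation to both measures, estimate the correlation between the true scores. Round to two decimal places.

0.36

r_true = r_obs / √(r_xx · r_yy) = 0.25 / √(0.75 × 0.66) = 0.25 / √0.4950 = 0.25 / 0.7036 ≈ 0.36.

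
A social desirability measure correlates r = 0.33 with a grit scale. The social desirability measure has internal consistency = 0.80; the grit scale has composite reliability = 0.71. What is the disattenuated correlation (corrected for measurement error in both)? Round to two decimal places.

r_true = r_obs / √(r_xx · r_yy) = 0.33 / √(0.80 × 0.71) = 0.33 / √0.5680 = 0.33 / 0.7537 ≈ 0.44.

0.44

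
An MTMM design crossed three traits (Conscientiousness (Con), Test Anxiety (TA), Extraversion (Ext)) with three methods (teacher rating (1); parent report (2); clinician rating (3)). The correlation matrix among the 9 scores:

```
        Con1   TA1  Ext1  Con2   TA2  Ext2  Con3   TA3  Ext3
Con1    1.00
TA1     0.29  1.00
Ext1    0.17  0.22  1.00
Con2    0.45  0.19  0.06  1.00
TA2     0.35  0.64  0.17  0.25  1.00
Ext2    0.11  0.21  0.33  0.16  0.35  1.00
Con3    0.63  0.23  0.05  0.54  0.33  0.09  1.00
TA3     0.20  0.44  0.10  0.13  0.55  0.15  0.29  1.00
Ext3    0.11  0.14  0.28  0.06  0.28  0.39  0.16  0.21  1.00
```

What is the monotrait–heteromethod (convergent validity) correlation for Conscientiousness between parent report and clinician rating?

Same trait (Con), different methods: r(Con2, Con3) = 0.54.

0.54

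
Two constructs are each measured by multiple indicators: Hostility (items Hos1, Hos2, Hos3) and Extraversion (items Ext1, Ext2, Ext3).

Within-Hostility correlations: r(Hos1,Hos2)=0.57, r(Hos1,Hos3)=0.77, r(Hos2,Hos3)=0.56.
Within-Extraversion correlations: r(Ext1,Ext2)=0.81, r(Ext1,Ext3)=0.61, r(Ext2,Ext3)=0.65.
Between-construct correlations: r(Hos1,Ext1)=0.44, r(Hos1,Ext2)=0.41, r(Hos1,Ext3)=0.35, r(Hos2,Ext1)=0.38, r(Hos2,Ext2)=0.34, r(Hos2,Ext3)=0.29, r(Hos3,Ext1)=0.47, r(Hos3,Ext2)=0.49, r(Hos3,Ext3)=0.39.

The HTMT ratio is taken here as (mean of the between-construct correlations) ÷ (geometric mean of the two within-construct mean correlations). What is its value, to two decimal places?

0.60

Between-construct mean = 3.56/9 = 0.3956.
Mean within-Hos = 1.90/3 = 0.6333; mean within-Ext = 2.07/3 = 0.6900.
Geometric mean = √(0.6333 × 0.6900) = 0.6610.
HTMT = 0.3956 / 0.6610 = 0.60.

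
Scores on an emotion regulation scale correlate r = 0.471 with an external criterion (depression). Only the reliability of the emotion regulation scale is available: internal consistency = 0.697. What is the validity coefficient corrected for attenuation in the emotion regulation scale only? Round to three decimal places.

0.564

Single correction: r_c = r_obs / √r_xx = 0.471 / √0.697 = 0.471 / 0.8349 ≈ 0.564.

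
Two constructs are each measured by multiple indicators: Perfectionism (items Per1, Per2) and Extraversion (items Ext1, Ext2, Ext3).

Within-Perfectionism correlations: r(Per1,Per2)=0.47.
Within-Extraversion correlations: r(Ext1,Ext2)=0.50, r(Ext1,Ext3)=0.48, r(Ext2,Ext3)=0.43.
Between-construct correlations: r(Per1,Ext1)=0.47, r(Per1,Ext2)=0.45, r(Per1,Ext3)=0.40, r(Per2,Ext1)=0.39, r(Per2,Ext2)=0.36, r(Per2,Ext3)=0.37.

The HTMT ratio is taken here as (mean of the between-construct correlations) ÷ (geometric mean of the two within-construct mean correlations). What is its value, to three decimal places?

0.865

Mean between = 2.44/6 = 0.4067.
Mean within-Per = 0.47/1 = 0.4700; mean within-Ext = 1.41/3 = 0.4700.
Geometric mean = √(0.4700 × 0.4700) = 0.4700.
HTMT = 0.4067 / 0.4700 = 0.865.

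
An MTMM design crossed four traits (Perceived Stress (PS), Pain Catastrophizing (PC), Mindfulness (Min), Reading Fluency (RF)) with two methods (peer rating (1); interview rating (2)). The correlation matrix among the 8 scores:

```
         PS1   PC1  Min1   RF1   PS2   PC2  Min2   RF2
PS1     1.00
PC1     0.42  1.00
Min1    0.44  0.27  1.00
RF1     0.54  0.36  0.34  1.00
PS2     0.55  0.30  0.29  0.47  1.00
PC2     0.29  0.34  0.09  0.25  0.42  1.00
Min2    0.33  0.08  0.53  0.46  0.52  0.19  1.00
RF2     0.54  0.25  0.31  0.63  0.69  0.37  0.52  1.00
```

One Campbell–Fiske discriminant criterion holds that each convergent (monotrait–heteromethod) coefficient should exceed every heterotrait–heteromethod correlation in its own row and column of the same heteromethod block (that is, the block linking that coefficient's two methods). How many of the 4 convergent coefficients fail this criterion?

Checking each validity diagonal entry against its comparison values:
PS (methods 1·2): 0.55 vs {0.29, 0.30, 0.33, 0.29, 0.54, 0.47} → pass.
PC (methods 1·2): 0.34 vs {0.30, 0.29, 0.08, 0.09, 0.25, 0.25} → pass.
Min (methods 1·2): 0.53 vs {0.29, 0.33, 0.09, 0.08, 0.31, 0.46} → pass.
RF (methods 1·2): 0.63 vs {0.47, 0.54, 0.25, 0.25, 0.46, 0.31} → pass.
0 of 4 fail.

0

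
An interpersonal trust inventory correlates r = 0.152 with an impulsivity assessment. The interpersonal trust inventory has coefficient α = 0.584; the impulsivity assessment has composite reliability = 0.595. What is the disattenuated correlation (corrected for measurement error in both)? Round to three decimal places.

0.258

r_true = r_obs / √(r_xx · r_yy) = 0.152 / √(0.584 × 0.595) = 0.152 / √0.347480 = 0.152 / 0.5895 ≈ 0.258.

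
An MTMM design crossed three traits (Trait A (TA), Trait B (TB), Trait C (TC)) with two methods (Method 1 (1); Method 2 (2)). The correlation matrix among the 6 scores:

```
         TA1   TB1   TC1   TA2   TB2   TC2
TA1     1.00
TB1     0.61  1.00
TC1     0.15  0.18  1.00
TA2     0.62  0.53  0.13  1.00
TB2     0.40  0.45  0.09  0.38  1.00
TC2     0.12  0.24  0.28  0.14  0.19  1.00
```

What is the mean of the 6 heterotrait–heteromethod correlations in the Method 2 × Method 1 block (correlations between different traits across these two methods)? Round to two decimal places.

0.25

HTHM values (method 2 × method 1): 0.53, 0.13, 0.40, 0.09, 0.12, 0.24; mean = 1.51/6 = 0.25.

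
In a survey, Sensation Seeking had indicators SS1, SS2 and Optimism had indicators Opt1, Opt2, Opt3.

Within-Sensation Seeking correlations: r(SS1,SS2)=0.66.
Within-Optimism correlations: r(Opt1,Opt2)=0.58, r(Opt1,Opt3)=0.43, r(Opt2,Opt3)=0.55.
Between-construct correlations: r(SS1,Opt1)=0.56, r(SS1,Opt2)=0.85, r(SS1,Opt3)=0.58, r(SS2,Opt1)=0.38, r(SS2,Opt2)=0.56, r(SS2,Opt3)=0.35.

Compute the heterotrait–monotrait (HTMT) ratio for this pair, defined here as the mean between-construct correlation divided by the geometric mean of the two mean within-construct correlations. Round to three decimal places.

Mean heterotrait r = 3.28/6 = 0.5467.
Mean within-SS = 0.66/1 = 0.6600; mean within-Opt = 1.56/3 = 0.5200.
Geometric mean = √(0.6600 × 0.5200) = 0.5858.
HTMT = 0.5467 / 0.5858 = 0.933.

0.933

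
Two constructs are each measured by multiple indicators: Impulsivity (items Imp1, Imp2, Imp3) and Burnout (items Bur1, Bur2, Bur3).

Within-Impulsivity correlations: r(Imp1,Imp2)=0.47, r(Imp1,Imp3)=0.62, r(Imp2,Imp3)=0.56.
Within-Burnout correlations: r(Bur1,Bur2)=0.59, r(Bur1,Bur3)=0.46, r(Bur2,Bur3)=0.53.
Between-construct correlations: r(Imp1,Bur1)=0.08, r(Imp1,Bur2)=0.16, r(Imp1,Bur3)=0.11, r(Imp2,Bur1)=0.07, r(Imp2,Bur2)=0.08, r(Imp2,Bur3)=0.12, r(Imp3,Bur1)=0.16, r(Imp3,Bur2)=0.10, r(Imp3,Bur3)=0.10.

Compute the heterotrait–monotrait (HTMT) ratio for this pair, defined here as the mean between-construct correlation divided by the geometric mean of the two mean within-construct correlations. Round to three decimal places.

Mean between = 0.98/9 = 0.1089.
Mean within-Imp = 1.65/3 = 0.5500; mean within-Bur = 1.58/3 = 0.5267.
Geometric mean = √(0.5500 × 0.5267) = 0.5382.
HTMT = 0.1089 / 0.5382 = 0.202.

0.202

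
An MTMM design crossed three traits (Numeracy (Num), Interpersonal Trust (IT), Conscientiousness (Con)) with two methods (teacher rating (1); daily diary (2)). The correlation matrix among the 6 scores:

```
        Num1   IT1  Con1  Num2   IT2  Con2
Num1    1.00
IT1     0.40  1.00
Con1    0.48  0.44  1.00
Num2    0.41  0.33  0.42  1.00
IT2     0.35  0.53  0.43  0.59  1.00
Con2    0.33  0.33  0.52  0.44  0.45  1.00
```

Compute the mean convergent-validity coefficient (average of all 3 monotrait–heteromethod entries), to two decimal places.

Convergent values: 0.41, 0.53, 0.52; mean = 1.46/3 = 0.49.

0.49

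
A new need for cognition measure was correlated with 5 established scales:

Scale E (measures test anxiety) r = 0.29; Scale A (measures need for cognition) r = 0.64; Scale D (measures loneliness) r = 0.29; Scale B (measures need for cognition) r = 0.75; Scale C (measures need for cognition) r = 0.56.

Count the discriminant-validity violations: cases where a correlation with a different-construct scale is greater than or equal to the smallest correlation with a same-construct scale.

Convergent (same construct = need for cognition): Scale A, Scale B, Scale C.
Smallest convergent = 0.56. Discriminant values: 0.29, 0.29; count ≥ 0.56 → 0.

0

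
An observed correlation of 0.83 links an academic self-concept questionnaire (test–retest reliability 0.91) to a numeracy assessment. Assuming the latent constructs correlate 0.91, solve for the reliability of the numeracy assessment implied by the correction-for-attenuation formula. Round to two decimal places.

0.91

r_true = r_obs / √(r_xx · r_yy) ⇒ 0.91 = 0.83 / √(0.91 · r_yy).
√(0.91 · r_yy) = 0.83 / 0.91 = 0.9121; 0.91 · r_yy = 0.8319; r_yy = 0.8319 / 0.91 ≈ 0.91.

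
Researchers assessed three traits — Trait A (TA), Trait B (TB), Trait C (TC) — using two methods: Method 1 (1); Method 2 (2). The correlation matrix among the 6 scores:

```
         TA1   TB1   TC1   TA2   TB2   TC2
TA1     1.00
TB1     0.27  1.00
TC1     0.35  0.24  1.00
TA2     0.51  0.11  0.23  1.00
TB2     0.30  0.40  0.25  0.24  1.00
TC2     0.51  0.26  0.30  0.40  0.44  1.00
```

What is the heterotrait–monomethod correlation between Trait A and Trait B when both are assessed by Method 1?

Different traits, same method: r(TA1, TB1) = 0.27.

0.27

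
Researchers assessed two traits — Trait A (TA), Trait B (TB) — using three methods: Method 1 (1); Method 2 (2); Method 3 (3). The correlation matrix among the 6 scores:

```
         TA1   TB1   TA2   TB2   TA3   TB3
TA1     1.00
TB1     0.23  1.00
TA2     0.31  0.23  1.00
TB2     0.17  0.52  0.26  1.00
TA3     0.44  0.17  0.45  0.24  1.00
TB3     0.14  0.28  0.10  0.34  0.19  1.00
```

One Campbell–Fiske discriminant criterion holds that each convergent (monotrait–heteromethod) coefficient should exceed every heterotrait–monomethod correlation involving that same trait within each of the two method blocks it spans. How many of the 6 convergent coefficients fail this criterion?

0

Convergent coefficients and their comparison sets:
TA (methods 1·2): 0.31 vs {0.23, 0.26} → pass.
TA (methods 1·3): 0.44 vs {0.23, 0.19} → pass.
TA (methods 2·3): 0.45 vs {0.26, 0.19} → pass.
TB (methods 1·2): 0.52 vs {0.23, 0.26} → pass.
TB (methods 1·3): 0.28 vs {0.23, 0.19} → pass.
TB (methods 2·3): 0.34 vs {0.26, 0.19} → pass.
0 of 6 fail.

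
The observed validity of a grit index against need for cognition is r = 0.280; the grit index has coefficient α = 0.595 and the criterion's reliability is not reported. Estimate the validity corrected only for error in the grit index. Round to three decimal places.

0.363

Single correction: r_c = r_obs / √r_xx = 0.280 / √0.595 = 0.280 / 0.7714 ≈ 0.363.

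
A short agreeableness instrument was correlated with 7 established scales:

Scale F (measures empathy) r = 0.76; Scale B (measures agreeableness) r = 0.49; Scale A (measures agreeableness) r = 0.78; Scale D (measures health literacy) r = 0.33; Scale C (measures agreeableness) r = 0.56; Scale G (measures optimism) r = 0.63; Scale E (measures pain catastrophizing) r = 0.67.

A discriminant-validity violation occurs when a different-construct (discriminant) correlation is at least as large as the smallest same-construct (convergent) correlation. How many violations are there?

3

Convergent (same construct = agreeableness): Scale B, Scale A, Scale C.
Smallest convergent = 0.49. Discriminant values: 0.76, 0.33, 0.63, 0.67; count ≥ 0.49 → 3.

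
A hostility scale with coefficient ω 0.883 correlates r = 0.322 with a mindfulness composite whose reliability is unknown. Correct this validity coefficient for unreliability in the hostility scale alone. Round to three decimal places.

Single correction: r_c = r_obs / √r_xx = 0.322 / √0.883 = 0.322 / 0.9397 ≈ 0.343.

0.343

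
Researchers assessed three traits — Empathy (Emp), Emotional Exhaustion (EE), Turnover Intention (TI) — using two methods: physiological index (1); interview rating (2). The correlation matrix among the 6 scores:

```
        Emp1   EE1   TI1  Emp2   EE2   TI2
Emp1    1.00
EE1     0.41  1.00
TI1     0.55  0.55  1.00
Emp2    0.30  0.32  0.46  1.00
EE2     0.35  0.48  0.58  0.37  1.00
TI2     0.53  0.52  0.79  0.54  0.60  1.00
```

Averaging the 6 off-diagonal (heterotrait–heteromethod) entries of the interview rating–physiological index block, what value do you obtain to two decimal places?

0.46

HTHM values (method 2 × method 1): 0.32, 0.46, 0.35, 0.58, 0.53, 0.52; mean = 2.76/6 = 0.46.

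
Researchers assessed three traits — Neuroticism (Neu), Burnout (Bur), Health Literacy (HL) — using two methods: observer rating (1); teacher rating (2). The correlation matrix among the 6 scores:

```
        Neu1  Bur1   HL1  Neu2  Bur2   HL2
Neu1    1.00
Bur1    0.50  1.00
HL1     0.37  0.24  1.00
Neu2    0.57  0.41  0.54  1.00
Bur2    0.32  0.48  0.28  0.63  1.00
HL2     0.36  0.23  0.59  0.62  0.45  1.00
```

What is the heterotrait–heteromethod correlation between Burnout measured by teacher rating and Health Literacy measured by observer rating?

Different traits and methods: r(Bur2, HL1) = 0.28.

0.28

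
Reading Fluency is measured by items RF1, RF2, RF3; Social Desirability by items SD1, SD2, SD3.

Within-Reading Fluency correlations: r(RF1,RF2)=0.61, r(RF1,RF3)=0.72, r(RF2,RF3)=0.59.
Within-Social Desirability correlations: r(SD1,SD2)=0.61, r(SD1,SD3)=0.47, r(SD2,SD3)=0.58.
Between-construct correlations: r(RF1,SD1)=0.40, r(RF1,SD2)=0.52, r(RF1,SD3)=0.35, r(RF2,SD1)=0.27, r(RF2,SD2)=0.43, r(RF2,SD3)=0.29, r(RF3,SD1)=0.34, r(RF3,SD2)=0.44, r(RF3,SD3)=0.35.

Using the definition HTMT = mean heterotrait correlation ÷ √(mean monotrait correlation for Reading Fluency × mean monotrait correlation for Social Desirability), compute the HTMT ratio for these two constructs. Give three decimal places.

0.633

Mean between = 3.39/9 = 0.3767.
Mean within-RF = 1.92/3 = 0.6400; mean within-SD = 1.66/3 = 0.5533.
Geometric mean = √(0.6400 × 0.5533) = 0.5951.
HTMT = 0.3767 / 0.5951 = 0.633.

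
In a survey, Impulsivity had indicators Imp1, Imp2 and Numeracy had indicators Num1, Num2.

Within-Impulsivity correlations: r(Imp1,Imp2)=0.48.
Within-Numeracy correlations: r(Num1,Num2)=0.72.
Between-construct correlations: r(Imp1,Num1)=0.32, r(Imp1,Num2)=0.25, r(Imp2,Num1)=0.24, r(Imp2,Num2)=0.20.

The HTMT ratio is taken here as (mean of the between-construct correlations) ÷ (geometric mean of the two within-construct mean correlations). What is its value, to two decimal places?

Mean heterotrait r = 1.01/4 = 0.2525.
Mean within-Imp = 0.48/1 = 0.4800; mean within-Num = 0.72/1 = 0.7200.
Geometric mean = √(0.4800 × 0.7200) = 0.5879.
HTMT = 0.2525 / 0.5879 = 0.43.

0.43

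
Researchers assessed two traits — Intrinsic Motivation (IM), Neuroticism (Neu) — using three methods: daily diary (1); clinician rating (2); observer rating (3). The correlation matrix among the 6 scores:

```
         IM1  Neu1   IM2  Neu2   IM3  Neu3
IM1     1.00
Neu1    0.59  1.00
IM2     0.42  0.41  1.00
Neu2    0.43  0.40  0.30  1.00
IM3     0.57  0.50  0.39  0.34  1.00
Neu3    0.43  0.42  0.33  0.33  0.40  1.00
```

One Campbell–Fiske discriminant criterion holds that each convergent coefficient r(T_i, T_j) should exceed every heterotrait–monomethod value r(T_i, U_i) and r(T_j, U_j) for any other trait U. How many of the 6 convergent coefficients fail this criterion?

Each convergent coefficient versus the relevant comparison correlations:
IM (methods 1·2): 0.42 vs {0.59, 0.30} → fail.
IM (methods 1·3): 0.57 vs {0.59, 0.40} → fail.
IM (methods 2·3): 0.39 vs {0.30, 0.40} → fail.
Neu (methods 1·2): 0.40 vs {0.59, 0.30} → fail.
Neu (methods 1·3): 0.42 vs {0.59, 0.40} → fail.
Neu (methods 2·3): 0.33 vs {0.30, 0.40} → fail.
6 of 6 fail.

6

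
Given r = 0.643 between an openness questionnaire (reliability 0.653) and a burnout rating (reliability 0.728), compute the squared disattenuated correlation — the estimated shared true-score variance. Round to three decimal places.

0.870

Disattenuated r = 0.643 / √(0.653 × 0.728) = 0.643 / 0.6895 = 0.9326.
Shared true-score variance = 0.9326² = 0.8697 ≈ 0.870.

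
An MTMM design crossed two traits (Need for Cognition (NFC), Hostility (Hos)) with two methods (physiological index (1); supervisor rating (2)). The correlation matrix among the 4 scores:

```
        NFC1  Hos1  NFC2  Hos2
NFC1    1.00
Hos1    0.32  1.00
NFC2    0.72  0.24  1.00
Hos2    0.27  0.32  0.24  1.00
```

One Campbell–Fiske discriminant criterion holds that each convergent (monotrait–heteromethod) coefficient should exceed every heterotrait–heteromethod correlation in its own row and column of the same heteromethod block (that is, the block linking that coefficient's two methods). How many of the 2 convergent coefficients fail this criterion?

0

Convergent coefficients and their comparison sets:
NFC (methods 1·2): 0.72 vs {0.27, 0.24} → pass.
Hos (methods 1·2): 0.32 vs {0.24, 0.27} → pass.
0 of 2 fail.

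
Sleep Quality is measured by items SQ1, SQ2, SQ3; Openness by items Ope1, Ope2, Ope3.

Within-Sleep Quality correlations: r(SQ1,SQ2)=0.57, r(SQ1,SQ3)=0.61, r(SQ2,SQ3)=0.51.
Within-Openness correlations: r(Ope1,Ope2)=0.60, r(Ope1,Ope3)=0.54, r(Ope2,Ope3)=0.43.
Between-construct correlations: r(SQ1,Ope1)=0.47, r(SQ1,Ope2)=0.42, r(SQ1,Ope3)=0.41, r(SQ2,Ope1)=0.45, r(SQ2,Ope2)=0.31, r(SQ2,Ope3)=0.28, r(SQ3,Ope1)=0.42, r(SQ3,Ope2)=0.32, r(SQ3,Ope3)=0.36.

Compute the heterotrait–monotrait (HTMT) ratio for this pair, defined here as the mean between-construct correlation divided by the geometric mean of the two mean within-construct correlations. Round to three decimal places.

0.704

Mean between = 3.44/9 = 0.3822.
Mean within-SQ = 1.69/3 = 0.5633; mean within-Ope = 1.57/3 = 0.5233.
Geometric mean = √(0.5633 × 0.5233) = 0.5429.
HTMT = 0.3822 / 0.5429 = 0.704.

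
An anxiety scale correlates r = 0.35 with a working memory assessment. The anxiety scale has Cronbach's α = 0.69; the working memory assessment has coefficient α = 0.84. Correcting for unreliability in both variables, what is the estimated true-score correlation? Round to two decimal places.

0.46

r_true = r_obs / √(r_xx · r_yy) = 0.35 / √(0.69 × 0.84) = 0.35 / √0.5796 = 0.35 / 0.7613 ≈ 0.46.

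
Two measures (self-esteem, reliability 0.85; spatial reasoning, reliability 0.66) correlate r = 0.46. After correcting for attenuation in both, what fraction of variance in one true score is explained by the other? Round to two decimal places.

0.38

Disattenuated r = 0.46 / √(0.85 × 0.66) = 0.46 / 0.7490 = 0.6142.
Shared true-score variance = 0.6142² = 0.3772 ≈ 0.38.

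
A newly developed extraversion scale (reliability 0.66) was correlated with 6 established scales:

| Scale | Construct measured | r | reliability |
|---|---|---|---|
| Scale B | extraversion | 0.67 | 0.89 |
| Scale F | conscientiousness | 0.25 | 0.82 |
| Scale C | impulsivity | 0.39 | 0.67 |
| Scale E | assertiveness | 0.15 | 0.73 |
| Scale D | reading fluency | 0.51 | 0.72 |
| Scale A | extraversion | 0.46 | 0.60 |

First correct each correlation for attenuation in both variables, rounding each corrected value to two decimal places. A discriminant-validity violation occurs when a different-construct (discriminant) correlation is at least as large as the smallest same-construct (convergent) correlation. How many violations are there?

Disattenuated r (r / √(r_scale · r_new)):
  Scale B (conv): 0.67 / √(0.89·0.66) = 0.87
  Scale F (disc): 0.25 / √(0.82·0.66) = 0.34
  Scale C (disc): 0.39 / √(0.67·0.66) = 0.59
  Scale E (disc): 0.15 / √(0.73·0.66) = 0.22
  Scale D (disc): 0.51 / √(0.72·0.66) = 0.74
  Scale A (conv): 0.46 / √(0.60·0.66) = 0.73
Smallest convergent = 0.73. Discriminant values: 0.34, 0.59, 0.22, 0.74; count ≥ 0.73 → 1.

1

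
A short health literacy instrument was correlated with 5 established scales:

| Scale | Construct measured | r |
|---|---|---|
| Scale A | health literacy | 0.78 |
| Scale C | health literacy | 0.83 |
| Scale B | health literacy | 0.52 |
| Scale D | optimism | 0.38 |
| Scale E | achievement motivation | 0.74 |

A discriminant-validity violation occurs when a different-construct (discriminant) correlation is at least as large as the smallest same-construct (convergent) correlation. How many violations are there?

1

Convergent (same construct = health literacy): Scale A, Scale C, Scale B.
Smallest convergent = 0.52. Discriminant values: 0.38, 0.74; count ≥ 0.52 → 1.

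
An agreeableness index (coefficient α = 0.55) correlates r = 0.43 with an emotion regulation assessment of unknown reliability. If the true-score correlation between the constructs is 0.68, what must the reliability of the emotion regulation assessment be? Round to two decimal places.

0.73

r_true = r_obs / √(r_xx · r_yy) ⇒ 0.68 = 0.43 / √(0.55 · r_yy).
√(0.55 · r_yy) = 0.43 / 0.68 = 0.6324; 0.55 · r_yy = 0.3999; r_yy = 0.3999 / 0.55 ≈ 0.73.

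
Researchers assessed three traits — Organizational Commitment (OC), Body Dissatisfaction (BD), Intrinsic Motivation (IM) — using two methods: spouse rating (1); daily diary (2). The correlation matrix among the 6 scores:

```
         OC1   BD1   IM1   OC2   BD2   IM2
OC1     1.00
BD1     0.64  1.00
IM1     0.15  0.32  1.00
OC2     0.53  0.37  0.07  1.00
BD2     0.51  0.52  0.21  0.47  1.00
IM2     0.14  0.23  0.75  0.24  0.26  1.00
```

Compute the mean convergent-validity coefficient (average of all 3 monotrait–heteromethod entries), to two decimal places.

Convergent values: 0.53, 0.52, 0.75; mean = 1.80/3 = 0.60.

0.60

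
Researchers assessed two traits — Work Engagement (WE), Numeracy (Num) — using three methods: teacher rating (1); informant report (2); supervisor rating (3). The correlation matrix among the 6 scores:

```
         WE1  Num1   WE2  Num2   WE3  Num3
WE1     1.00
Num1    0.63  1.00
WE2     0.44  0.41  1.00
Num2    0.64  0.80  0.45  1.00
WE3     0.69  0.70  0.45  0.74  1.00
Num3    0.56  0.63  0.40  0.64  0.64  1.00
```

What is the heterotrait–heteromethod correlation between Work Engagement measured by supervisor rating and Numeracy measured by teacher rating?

0.70

Different traits and methods: r(WE3, Num1) = 0.70.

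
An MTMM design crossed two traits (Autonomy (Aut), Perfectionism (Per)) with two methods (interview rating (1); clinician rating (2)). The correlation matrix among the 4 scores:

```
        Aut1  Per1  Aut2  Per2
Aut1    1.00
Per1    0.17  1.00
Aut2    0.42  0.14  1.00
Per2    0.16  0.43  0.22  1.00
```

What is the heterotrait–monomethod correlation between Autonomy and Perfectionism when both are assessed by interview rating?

Different traits, same method: r(Aut1, Per1) = 0.17.

0.17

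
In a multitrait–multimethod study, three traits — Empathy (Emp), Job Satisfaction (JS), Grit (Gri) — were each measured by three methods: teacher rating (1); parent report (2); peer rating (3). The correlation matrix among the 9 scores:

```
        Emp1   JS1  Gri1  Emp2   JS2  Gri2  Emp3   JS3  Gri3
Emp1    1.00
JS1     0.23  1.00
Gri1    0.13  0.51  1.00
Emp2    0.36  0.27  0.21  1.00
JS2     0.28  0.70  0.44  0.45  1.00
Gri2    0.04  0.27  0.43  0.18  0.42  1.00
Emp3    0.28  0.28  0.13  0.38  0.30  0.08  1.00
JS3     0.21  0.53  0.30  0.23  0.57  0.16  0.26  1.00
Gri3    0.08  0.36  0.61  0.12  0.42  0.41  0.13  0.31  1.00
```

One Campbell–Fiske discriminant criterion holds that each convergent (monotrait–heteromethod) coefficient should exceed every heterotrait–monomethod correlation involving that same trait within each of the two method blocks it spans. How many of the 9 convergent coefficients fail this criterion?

4

Checking each validity diagonal entry against its comparison values:
Emp (methods 1·2): 0.36 vs {0.23, 0.45, 0.13, 0.18} → fail.
Emp (methods 1·3): 0.28 vs {0.23, 0.26, 0.13, 0.13} → pass.
Emp (methods 2·3): 0.38 vs {0.45, 0.26, 0.18, 0.13} → fail.
JS (methods 1·2): 0.70 vs {0.23, 0.45, 0.51, 0.42} → pass.
JS (methods 1·3): 0.53 vs {0.23, 0.26, 0.51, 0.31} → pass.
JS (methods 2·3): 0.57 vs {0.45, 0.26, 0.42, 0.31} → pass.
Gri (methods 1·2): 0.43 vs {0.13, 0.18, 0.51, 0.42} → fail.
Gri (methods 1·3): 0.61 vs {0.13, 0.13, 0.51, 0.31} → pass.
Gri (methods 2·3): 0.41 vs {0.18, 0.13, 0.42, 0.31} → fail.
4 of 9 fail.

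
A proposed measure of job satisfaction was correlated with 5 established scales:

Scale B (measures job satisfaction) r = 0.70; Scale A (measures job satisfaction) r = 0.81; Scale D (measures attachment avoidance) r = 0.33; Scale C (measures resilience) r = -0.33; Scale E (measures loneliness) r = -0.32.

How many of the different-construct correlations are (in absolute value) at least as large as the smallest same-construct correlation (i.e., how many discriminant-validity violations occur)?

Convergent (same construct = job satisfaction): Scale B, Scale A.
Smallest convergent = 0.70. Discriminant |r|: 0.33, 0.33, 0.32; count ≥ 0.70 → 0.

0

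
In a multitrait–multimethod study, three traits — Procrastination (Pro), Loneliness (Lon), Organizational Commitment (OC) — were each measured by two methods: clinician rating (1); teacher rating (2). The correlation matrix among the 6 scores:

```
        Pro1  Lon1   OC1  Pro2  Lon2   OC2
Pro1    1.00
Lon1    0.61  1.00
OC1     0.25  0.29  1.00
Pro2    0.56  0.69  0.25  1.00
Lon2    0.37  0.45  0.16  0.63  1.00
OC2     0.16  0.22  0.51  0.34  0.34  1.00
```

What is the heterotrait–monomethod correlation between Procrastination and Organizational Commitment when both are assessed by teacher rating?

0.34

Different traits, same method: r(Pro2, OC2) = 0.34.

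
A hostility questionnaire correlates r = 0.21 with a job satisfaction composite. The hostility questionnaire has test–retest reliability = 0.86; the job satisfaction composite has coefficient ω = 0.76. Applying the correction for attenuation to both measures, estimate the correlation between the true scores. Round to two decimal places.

0.26

r_true = r_obs / √(r_xx · r_yy) = 0.21 / √(0.86 × 0.76) = 0.21 / √0.6536 = 0.21 / 0.8085 ≈ 0.26.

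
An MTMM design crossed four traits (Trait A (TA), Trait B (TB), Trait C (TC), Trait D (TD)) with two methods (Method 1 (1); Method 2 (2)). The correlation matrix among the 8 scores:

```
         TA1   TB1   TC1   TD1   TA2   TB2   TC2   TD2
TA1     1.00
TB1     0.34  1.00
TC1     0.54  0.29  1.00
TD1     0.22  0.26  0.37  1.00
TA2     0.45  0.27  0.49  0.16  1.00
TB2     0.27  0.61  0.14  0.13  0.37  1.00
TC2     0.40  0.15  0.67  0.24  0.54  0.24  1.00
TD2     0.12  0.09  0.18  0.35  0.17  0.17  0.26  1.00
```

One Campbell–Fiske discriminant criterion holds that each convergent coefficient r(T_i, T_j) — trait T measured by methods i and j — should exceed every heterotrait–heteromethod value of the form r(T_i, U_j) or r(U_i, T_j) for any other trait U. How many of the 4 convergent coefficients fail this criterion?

Convergent coefficients and their comparison sets:
TA (methods 1·2): 0.45 vs {0.27, 0.27, 0.40, 0.49, 0.12, 0.16} → fail.
TB (methods 1·2): 0.61 vs {0.27, 0.27, 0.15, 0.14, 0.09, 0.13} → pass.
TC (methods 1·2): 0.67 vs {0.49, 0.40, 0.14, 0.15, 0.18, 0.24} → pass.
TD (methods 1·2): 0.35 vs {0.16, 0.12, 0.13, 0.09, 0.24, 0.18} → pass.
1 of 4 fail.

1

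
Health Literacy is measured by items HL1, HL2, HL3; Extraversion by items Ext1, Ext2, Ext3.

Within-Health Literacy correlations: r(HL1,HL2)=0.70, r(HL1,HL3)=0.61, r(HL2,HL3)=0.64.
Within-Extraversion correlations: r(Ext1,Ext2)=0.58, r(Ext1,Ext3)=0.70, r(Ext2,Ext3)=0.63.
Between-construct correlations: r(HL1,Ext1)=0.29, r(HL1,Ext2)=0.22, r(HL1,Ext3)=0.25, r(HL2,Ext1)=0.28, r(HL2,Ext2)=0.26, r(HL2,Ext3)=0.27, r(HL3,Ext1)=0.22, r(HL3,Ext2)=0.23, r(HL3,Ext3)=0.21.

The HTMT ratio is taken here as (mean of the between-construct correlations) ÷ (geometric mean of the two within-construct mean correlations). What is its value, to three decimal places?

0.385

Mean between = 2.23/9 = 0.2478.
Mean within-HL = 1.95/3 = 0.6500; mean within-Ext = 1.91/3 = 0.6367.
Geometric mean = √(0.6500 × 0.6367) = 0.6433.
HTMT = 0.2478 / 0.6433 = 0.385.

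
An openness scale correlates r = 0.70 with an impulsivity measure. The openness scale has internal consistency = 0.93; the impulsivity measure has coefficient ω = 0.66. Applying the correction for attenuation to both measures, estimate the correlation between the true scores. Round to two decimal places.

0.89

r_true = r_obs / √(r_xx · r_yy) = 0.70 / √(0.93 × 0.66) = 0.70 / √0.6138 = 0.70 / 0.7835 ≈ 0.89.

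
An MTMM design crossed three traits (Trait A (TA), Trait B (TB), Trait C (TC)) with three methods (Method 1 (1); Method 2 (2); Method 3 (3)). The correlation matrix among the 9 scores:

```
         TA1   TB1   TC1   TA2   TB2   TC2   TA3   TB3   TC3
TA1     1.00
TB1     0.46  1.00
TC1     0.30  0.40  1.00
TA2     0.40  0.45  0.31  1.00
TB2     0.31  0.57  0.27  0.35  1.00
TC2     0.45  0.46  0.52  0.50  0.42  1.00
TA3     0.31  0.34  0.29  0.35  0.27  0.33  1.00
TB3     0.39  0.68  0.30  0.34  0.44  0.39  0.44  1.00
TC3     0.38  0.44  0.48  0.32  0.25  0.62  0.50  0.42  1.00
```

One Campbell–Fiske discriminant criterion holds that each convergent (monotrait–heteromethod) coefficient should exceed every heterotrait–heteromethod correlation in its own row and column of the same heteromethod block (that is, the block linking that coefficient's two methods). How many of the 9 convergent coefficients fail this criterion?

Each convergent coefficient versus the relevant comparison correlations:
TA (methods 1·2): 0.40 vs {0.31, 0.45, 0.45, 0.31} → fail.
TA (methods 1·3): 0.31 vs {0.39, 0.34, 0.38, 0.29} → fail.
TA (methods 2·3): 0.35 vs {0.34, 0.27, 0.32, 0.33} → pass.
TB (methods 1·2): 0.57 vs {0.45, 0.31, 0.46, 0.27} → pass.
TB (methods 1·3): 0.68 vs {0.34, 0.39, 0.44, 0.30} → pass.
TB (methods 2·3): 0.44 vs {0.27, 0.34, 0.25, 0.39} → pass.
TC (methods 1·2): 0.52 vs {0.31, 0.45, 0.27, 0.46} → pass.
TC (methods 1·3): 0.48 vs {0.29, 0.38, 0.30, 0.44} → pass.
TC (methods 2·3): 0.62 vs {0.33, 0.32, 0.39, 0.25} → pass.
2 of 9 fail.

2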